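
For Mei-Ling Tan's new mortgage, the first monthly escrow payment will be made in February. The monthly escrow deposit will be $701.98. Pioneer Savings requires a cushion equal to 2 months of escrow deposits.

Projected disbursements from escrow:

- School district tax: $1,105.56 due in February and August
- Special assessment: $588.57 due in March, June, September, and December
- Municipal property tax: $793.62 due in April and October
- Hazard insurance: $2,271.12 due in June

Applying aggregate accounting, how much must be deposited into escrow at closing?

Cushion = 2 × $701.98 = $1,403.96
Trial balance (start $0, +$701.98 each month, − disbursements):
  Feb: +$701.98 − $1,105.56 → -$403.58
  Mar: +$701.98 − $588.57 → -$290.17
  Apr: +$701.98 − $793.62 → -$381.81
  May: +$701.98 → $320.17
  Jun: +$701.98 − $2,859.69 → -$1,837.54
  Jul: +$701.98 → -$1,135.56
  Aug: +$701.98 − $1,105.56 → -$1,539.14
  Sep: +$701.98 − $588.57 → -$1,425.73
  Oct: +$701.98 − $793.62 → -$1,517.37
  Nov: +$701.98 → -$815.39
  Dec: +$701.98 − $588.57 → -$701.98
  Jan: +$701.98 → $0.00
Lowest trial balance = -$1,837.54 (Jun)
Initial deposit = cushion − low point = $1,403.96 − (-$1,837.54) = $3,241.50

$3,241.50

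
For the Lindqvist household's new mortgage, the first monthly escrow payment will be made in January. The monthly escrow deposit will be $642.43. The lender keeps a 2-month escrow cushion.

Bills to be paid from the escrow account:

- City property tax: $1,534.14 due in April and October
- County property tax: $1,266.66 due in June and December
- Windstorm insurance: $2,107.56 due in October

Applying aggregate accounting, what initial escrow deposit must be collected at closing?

$1,303.06

Cushion = 2 × $642.43 = $1,284.86
Trial balance (start $0, +$642.43 each month, − disbursements):
  Jan: +$642.43 → $642.43
  Feb: +$642.43 → $1,284.86
  Mar: +$642.43 → $1,927.29
  Apr: +$642.43 − $1,534.14 → $1,035.58
  May: +$642.43 → $1,678.01
  Jun: +$642.43 − $1,266.66 → $1,053.78
  Jul: +$642.43 → $1,696.21
  Aug: +$642.43 → $2,338.64
  Sep: +$642.43 → $2,981.07
  Oct: +$642.43 − $3,641.70 → -$18.20
  Nov: +$642.43 → $624.23
  Dec: +$642.43 − $1,266.66 → $0.00
Lowest trial balance = -$18.20 (Oct)
Initial deposit = cushion − low point = $1,284.86 − (-$18.20) = $1,303.06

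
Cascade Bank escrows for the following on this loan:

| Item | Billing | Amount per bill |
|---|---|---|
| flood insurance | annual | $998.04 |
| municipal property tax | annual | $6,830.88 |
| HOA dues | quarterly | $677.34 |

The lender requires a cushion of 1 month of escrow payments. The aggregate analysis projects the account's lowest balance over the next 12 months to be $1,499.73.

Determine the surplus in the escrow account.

$621.54

Flood insurance = $998.04 per year
Municipal property tax = $6,830.88 per year
HOA dues = $677.34 × 4 = $2,709.36 per year
Combined annual = $998.04 + $6,830.88 + $2,709.36 = $10,538.28
Per month = $10,538.28 / 12 = $878.19
Required cushion = 1 × $878.19 = $878.19
Excess over cushion: $1,499.73 − $878.19 = $621.54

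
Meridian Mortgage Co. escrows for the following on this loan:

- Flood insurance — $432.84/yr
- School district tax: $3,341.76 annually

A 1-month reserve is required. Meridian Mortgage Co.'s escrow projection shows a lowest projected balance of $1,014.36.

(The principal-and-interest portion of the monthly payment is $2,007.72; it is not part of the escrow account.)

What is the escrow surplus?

$699.81

Flood insurance: $432.84 per year
School district tax: $3,341.76 per year
Annual escrow total = $432.84 + $3,341.76 = $3,774.60
Monthly escrow = $3,774.60 / 12 = $314.55
Required reserve = 1 × $314.55 = $314.55
Excess over cushion: $1,014.36 − $314.55 = $699.81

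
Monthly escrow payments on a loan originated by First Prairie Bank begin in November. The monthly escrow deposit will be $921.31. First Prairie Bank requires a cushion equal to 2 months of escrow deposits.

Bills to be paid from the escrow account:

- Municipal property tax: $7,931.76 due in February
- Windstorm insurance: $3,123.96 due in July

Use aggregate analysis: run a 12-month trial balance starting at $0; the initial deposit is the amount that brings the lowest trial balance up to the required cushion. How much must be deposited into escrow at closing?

$6,089.14

Cushion = 2 × $921.31 = $1,842.62
Trial balance (start $0, +$921.31 each month, − disbursements):
  Nov: +$921.31 → $921.31
  Dec: +$921.31 → $1,842.62
  Jan: +$921.31 → $2,763.93
  Feb: +$921.31 − $7,931.76 → -$4,246.52
  Mar: +$921.31 → -$3,325.21
  Apr: +$921.31 → -$2,403.90
  May: +$921.31 → -$1,482.59
  Jun: +$921.31 → -$561.28
  Jul: +$921.31 − $3,123.96 → -$2,763.93
  Aug: +$921.31 → -$1,842.62
  Sep: +$921.31 → -$921.31
  Oct: +$921.31 → $0.00
Lowest trial balance = -$4,246.52 (Feb)
Initial deposit = cushion − low point = $1,842.62 − (-$4,246.52) = $6,089.14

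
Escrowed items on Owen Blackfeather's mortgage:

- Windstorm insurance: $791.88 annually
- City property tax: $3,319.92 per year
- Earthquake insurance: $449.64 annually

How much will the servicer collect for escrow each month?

Windstorm insurance: $791.88/yr
City property tax: $3,319.92/yr
Earthquake insurance: $449.64/yr
Yearly total = $4,561.44
Base monthly escrow = $4,561.44 ÷ 12 = $380.12

$380.12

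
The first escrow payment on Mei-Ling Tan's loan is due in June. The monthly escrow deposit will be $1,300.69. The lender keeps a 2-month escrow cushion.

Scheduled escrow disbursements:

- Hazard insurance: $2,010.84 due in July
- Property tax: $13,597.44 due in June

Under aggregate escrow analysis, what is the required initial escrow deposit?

Cushion = 2 × $1,300.69 = $2,601.38
Trial balance (start $0, +$1,300.69 each month, − disbursements):
  Jun: +$1,300.69 − $13,597.44 → -$12,296.75
  Jul: +$1,300.69 − $2,010.84 → -$13,006.90
  Aug: +$1,300.69 → -$11,706.21
  Sep: +$1,300.69 → -$10,405.52
  Oct: +$1,300.69 → -$9,104.83
  Nov: +$1,300.69 → -$7,804.14
  Dec: +$1,300.69 → -$6,503.45
  Jan: +$1,300.69 → -$5,202.76
  Feb: +$1,300.69 → -$3,902.07
  Mar: +$1,300.69 → -$2,601.38
  Apr: +$1,300.69 → -$1,300.69
  May: +$1,300.69 → $0.00
Lowest trial balance = -$13,006.90 (Jul)
Initial deposit = cushion − low point = $2,601.38 − (-$13,006.90) = $15,608.28

$15,608.28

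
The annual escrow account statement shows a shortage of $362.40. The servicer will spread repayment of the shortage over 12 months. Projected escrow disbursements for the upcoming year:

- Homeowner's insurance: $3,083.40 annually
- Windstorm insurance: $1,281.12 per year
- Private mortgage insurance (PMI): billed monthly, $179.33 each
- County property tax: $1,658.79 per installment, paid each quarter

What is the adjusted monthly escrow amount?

Homeowner's insurance — $3,083.40 per year
Windstorm insurance — $1,281.12 per year
Private mortgage insurance (PMI) — $179.33 × 12 = $2,151.96 per year
County property tax — $1,658.79 × 4 = $6,635.16 per year
Total annual escrow = $13,151.64
Monthly escrow = $13,151.64 ÷ 12 = $1,095.97
Shortage spread = $362.40 / 12 = $30.20/mo
Adjusted monthly = $1,095.97 + $30.20 = $1,126.17

$1,126.17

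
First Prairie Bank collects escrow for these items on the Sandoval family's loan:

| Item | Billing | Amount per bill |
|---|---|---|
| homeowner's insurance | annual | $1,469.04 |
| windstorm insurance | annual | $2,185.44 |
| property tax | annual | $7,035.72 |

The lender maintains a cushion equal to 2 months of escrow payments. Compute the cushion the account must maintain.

$1,781.70

Homeowner's insurance — $1,469.04 per year
Windstorm insurance — $2,185.44 per year
Property tax — $7,035.72 per year
Combined annual = $10,690.20
Base monthly escrow = $10,690.20 / 12 = $890.85
Reserve = 2 × $890.85 = $1,781.70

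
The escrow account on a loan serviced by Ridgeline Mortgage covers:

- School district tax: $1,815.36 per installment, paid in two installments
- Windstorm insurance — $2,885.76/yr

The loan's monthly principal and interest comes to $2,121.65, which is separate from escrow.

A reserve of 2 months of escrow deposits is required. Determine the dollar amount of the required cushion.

School district tax — $1,815.36 × 2 = $3,630.72/yr
Windstorm insurance — $2,885.76/yr
Total per year = $3,630.72 + $2,885.76 = $6,516.48
Per month = $6,516.48 / 12 = $543.04
Cushion = 2 × $543.04 = $1,086.08

$1,086.08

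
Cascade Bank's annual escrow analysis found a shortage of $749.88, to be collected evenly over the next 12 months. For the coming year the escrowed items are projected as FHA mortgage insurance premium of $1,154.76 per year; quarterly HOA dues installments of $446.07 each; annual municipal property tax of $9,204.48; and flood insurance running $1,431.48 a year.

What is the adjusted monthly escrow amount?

FHA mortgage insurance premium: $1,154.76 annually
HOA dues: $446.07 × 4 = $1,784.28 annually
Municipal property tax: $9,204.48 annually
Flood insurance: $1,431.48 annually
Total annual escrow = $1,154.76 + $1,784.28 + $9,204.48 + $1,431.48 = $13,575.00
Base monthly escrow = $13,575.00 / 12 = $1,131.25
Shortage spread = $749.88 ÷ 12 = $62.49/mo
Adjusted monthly = $1,131.25 + $62.49 = $1,193.74

$1,193.74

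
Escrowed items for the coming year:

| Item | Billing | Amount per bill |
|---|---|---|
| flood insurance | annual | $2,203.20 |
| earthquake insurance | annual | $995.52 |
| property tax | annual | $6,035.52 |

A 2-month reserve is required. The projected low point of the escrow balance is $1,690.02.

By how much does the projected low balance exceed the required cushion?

Flood insurance — $2,203.20 annually
Earthquake insurance — $995.52 annually
Property tax — $6,035.52 annually
Annual escrow total = $2,203.20 + $995.52 + $6,035.52 = $9,234.24
Monthly escrow = $9,234.24 / 12 = $769.52
Required cushion = 2 × $769.52 = $1,539.04
Excess over cushion: $1,690.02 − $1,539.04 = $150.98

$150.98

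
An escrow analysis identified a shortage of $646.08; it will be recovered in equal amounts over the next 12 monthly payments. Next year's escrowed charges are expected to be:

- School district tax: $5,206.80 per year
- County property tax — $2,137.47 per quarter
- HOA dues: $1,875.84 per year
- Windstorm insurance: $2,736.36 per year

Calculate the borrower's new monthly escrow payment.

$1,584.58

School district tax = $5,206.80
County property tax = $2,137.47 × 4 = $8,549.88
HOA dues = $1,875.84
Windstorm insurance = $2,736.36
Combined annual = $5,206.80 + $8,549.88 + $1,875.84 + $2,736.36 = $18,368.88
Monthly escrow = $18,368.88 ÷ 12 = $1,530.74
Shortage spread = $646.08 / 12 = $53.84/mo
Adjusted monthly = $1,530.74 + $53.84 = $1,584.58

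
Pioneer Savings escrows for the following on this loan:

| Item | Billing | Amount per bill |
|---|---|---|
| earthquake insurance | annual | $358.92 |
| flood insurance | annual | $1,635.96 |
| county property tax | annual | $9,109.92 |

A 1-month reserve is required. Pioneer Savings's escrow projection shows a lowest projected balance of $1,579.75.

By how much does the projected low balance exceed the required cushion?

Earthquake insurance — $358.92 annually
Flood insurance — $1,635.96 annually
County property tax — $9,109.92 annually
Combined annual = $358.92 + $1,635.96 + $9,109.92 = $11,104.80
Base monthly escrow = $11,104.80 ÷ 12 = $925.40
Required reserve = 1 × $925.40 = $925.40
Excess over cushion: $1,579.75 − $925.40 = $654.35

$654.35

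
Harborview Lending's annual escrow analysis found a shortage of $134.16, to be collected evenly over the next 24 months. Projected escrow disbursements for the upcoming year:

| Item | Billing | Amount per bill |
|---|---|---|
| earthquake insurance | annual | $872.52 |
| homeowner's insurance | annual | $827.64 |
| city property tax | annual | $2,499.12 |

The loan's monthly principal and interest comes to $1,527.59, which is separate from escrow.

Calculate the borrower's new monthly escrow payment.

$355.53

Earthquake insurance = $872.52 per year
Homeowner's insurance = $827.64 per year
City property tax = $2,499.12 per year
Total annual escrow = $872.52 + $827.64 + $2,499.12 = $4,199.28
Monthly = $4,199.28 ÷ 12 = $349.94
Monthly shortage recovery: $134.16 / 24 = $5.59
Adjusted monthly = $349.94 + $5.59 = $355.53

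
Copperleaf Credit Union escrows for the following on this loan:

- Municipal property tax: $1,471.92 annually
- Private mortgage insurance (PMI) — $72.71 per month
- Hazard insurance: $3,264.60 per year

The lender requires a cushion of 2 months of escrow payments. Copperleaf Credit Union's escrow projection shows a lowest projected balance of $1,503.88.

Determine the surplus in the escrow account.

$569.04

Municipal property tax — $1,471.92 per year
Private mortgage insurance (PMI) — $72.71 × 12 = $872.52 per year
Hazard insurance — $3,264.60 per year
Total per year = $1,471.92 + $872.52 + $3,264.60 = $5,609.04
Per month = $5,609.04 / 12 = $467.42
Required reserve = 2 × $467.42 = $934.84
Excess over cushion: $1,503.88 − $934.84 = $569.04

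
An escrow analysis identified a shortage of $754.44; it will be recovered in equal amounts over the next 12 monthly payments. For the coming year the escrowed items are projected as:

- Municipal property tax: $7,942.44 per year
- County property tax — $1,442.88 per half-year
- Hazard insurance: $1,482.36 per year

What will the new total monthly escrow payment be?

Municipal property tax: $7,942.44 annually
County property tax: $1,442.88 × 2 = $2,885.76 annually
Hazard insurance: $1,482.36 annually
Total annual escrow = $12,310.56
Per month = $12,310.56 / 12 = $1,025.88
Shortage per month = $754.44 / 12 = $62.87
Adjusted monthly = $1,025.88 + $62.87 = $1,088.75

$1,088.75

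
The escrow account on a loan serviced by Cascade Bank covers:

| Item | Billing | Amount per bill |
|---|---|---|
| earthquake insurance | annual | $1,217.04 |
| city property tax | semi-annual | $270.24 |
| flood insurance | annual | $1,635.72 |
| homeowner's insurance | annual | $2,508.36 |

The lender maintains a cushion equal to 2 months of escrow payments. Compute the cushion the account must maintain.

$983.60

Earthquake insurance — $1,217.04/yr
City property tax — $270.24 × 2 = $540.48/yr
Flood insurance — $1,635.72/yr
Homeowner's insurance — $2,508.36/yr
Annual escrow total = $1,217.04 + $540.48 + $1,635.72 + $2,508.36 = $5,901.60
Per month = $5,901.60 / 12 = $491.80
Reserve = 2 × $491.80 = $983.60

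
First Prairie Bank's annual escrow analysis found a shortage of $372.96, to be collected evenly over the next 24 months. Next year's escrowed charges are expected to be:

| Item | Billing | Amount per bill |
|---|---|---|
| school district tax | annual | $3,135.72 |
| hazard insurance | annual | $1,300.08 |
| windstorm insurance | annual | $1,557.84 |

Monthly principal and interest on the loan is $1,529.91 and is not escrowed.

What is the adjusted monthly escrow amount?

$515.01

School district tax = $3,135.72 annually
Hazard insurance = $1,300.08 annually
Windstorm insurance = $1,557.84 annually
Total per year = $5,993.64
Monthly escrow = $5,993.64 ÷ 12 = $499.47
Shortage per month = $372.96 ÷ 24 = $15.54
Adjusted monthly = $499.47 + $15.54 = $515.01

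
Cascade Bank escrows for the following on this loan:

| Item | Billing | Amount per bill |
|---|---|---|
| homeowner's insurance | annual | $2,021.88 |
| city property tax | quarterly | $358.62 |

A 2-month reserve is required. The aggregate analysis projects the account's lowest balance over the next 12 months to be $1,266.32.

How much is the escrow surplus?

Homeowner's insurance: $2,021.88 per year
City property tax: $358.62 × 4 = $1,434.48 per year
Annual escrow total = $3,456.36
Per month = $3,456.36 ÷ 12 = $288.03
Required reserve = 2 × $288.03 = $576.06
Surplus = $1,266.32 − $576.06 = $690.26

$690.26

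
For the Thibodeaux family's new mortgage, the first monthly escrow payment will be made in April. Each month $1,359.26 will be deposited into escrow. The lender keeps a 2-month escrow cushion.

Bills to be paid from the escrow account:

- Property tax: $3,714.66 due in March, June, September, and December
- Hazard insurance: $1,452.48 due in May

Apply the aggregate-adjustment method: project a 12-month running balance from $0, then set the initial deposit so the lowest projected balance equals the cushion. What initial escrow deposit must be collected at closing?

$3,807.88

Cushion = 2 × $1,359.26 = $2,718.52
Trial balance (start $0, +$1,359.26 each month, − disbursements):
  Apr: +$1,359.26 → $1,359.26
  May: +$1,359.26 − $1,452.48 → $1,266.04
  Jun: +$1,359.26 − $3,714.66 → -$1,089.36
  Jul: +$1,359.26 → $269.90
  Aug: +$1,359.26 → $1,629.16
  Sep: +$1,359.26 − $3,714.66 → -$726.24
  Oct: +$1,359.26 → $633.02
  Nov: +$1,359.26 → $1,992.28
  Dec: +$1,359.26 − $3,714.66 → -$363.12
  Jan: +$1,359.26 → $996.14
  Feb: +$1,359.26 → $2,355.40
  Mar: +$1,359.26 − $3,714.66 → $0.00
Lowest trial balance = -$1,089.36 (Jun)
Initial deposit = cushion − low point = $2,718.52 − (-$1,089.36) = $3,807.88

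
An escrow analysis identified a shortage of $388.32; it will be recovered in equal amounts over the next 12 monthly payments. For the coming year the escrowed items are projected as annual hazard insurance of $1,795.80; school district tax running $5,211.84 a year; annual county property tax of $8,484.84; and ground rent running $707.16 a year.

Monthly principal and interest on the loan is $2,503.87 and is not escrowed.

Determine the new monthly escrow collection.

$1,382.33

Hazard insurance — $1,795.80
School district tax — $5,211.84
County property tax — $8,484.84
Ground rent — $707.16
Total per year = $1,795.80 + $5,211.84 + $8,484.84 + $707.16 = $16,199.64
Monthly escrow = $16,199.64 ÷ 12 = $1,349.97
Monthly shortage recovery: $388.32 / 12 = $32.36
New monthly escrow = $1,349.97 + $32.36 = $1,382.33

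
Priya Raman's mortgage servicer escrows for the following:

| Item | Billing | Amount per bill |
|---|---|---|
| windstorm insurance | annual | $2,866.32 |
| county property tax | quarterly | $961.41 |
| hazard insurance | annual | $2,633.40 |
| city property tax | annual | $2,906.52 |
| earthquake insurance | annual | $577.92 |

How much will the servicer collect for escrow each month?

$1,069.15

Windstorm insurance: $2,866.32 annually
County property tax: $961.41 × 4 = $3,845.64 annually
Hazard insurance: $2,633.40 annually
City property tax: $2,906.52 annually
Earthquake insurance: $577.92 annually
Total annual escrow = $12,829.80
Base monthly escrow = $12,829.80 / 12 = $1,069.15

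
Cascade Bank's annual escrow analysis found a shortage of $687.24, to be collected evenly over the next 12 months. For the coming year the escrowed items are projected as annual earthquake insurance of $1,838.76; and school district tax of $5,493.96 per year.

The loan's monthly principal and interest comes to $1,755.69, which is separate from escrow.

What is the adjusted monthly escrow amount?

$668.33

Earthquake insurance = $1,838.76/yr
School district tax = $5,493.96/yr
Combined annual = $1,838.76 + $5,493.96 = $7,332.72
Monthly = $7,332.72 / 12 = $611.06
Shortage per month = $687.24 / 12 = $57.27
Adjusted monthly = $611.06 + $57.27 = $668.33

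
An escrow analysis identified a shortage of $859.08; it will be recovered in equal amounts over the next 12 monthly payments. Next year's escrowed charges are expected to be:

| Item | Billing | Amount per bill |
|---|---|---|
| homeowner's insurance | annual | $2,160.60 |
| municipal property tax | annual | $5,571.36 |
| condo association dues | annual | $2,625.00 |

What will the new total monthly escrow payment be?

Homeowner's insurance = $2,160.60 annually
Municipal property tax = $5,571.36 annually
Condo association dues = $2,625.00 annually
Annual escrow total = $2,160.60 + $5,571.36 + $2,625.00 = $10,356.96
Monthly escrow = $10,356.96 / 12 = $863.08
Shortage spread = $859.08 ÷ 12 = $71.59/mo
Adjusted monthly = $863.08 + $71.59 = $934.67

$934.67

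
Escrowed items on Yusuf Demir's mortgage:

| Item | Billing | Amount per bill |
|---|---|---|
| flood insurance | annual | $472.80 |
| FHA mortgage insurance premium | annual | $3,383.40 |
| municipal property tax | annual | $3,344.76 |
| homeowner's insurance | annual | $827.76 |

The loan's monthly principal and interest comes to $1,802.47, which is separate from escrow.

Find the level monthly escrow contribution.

Flood insurance: $472.80 per year
FHA mortgage insurance premium: $3,383.40 per year
Municipal property tax: $3,344.76 per year
Homeowner's insurance: $827.76 per year
Yearly total = $472.80 + $3,383.40 + $3,344.76 + $827.76 = $8,028.72
Monthly escrow = $8,028.72 / 12 = $669.06

$669.06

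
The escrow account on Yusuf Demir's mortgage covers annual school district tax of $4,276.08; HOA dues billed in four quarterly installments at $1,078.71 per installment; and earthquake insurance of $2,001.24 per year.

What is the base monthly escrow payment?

$882.68

School district tax: $4,276.08 per year
HOA dues: $1,078.71 × 4 = $4,314.84 per year
Earthquake insurance: $2,001.24 per year
Total annual escrow = $4,276.08 + $4,314.84 + $2,001.24 = $10,592.16
Monthly escrow = $10,592.16 ÷ 12 = $882.68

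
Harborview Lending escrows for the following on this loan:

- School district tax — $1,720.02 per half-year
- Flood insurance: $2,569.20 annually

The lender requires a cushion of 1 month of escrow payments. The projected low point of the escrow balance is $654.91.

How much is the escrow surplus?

School district tax: $1,720.02 × 2 = $3,440.04 annually
Flood insurance: $2,569.20 annually
Total annual escrow = $6,009.24
Monthly escrow = $6,009.24 / 12 = $500.77
Cushion = 1 × $500.77 = $500.77
Excess over cushion: $654.91 − $500.77 = $154.14

$154.14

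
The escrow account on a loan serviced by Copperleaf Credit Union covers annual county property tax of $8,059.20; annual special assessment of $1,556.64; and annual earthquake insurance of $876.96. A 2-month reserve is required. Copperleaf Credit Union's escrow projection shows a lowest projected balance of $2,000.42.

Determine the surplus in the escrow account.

$251.62

County property tax: $8,059.20 annually
Special assessment: $1,556.64 annually
Earthquake insurance: $876.96 annually
Annual escrow total = $8,059.20 + $1,556.64 + $876.96 = $10,492.80
Monthly escrow = $10,492.80 / 12 = $874.40
Cushion = 2 × $874.40 = $1,748.80
Surplus = $2,000.42 − $1,748.80 = $251.62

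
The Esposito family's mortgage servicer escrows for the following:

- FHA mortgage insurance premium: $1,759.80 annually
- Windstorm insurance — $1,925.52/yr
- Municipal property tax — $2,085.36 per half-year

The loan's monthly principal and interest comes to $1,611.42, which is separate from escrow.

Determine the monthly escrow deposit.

$654.67

FHA mortgage insurance premium — $1,759.80/yr
Windstorm insurance — $1,925.52/yr
Municipal property tax — $2,085.36 × 2 = $4,170.72/yr
Combined annual = $7,856.04
Monthly = $7,856.04 / 12 = $654.67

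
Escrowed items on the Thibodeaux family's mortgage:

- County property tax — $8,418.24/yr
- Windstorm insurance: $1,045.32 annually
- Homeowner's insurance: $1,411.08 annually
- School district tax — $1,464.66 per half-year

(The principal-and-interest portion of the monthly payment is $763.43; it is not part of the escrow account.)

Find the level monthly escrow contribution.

$1,150.33

County property tax = $8,418.24 annually
Windstorm insurance = $1,045.32 annually
Homeowner's insurance = $1,411.08 annually
School district tax = $1,464.66 × 2 = $2,929.32 annually
Annual escrow total = $13,803.96
Base monthly escrow = $13,803.96 / 12 = $1,150.33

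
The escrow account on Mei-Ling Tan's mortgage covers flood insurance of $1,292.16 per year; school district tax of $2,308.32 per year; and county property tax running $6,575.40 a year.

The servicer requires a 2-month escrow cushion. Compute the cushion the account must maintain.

Flood insurance: $1,292.16 annually
School district tax: $2,308.32 annually
County property tax: $6,575.40 annually
Total per year = $10,175.88
Monthly = $10,175.88 ÷ 12 = $847.99
Cushion = 2 × $847.99 = $1,695.98

$1,695.98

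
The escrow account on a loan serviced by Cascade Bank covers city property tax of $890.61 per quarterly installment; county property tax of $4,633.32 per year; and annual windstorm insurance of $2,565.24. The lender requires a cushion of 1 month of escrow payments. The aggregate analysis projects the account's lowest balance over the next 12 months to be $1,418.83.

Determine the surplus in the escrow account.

City property tax — $890.61 × 4 = $3,562.44
County property tax — $4,633.32
Windstorm insurance — $2,565.24
Annual escrow total = $10,761.00
Monthly = $10,761.00 / 12 = $896.75
Required cushion = 1 × $896.75 = $896.75
Excess over cushion: $1,418.83 − $896.75 = $522.08

$522.08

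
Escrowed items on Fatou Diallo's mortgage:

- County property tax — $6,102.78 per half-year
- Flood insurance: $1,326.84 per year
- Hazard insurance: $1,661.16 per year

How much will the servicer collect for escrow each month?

County property tax: $6,102.78 × 2 = $12,205.56
Flood insurance: $1,326.84
Hazard insurance: $1,661.16
Combined annual = $12,205.56 + $1,326.84 + $1,661.16 = $15,193.56
Per month = $15,193.56 ÷ 12 = $1,266.13

$1,266.13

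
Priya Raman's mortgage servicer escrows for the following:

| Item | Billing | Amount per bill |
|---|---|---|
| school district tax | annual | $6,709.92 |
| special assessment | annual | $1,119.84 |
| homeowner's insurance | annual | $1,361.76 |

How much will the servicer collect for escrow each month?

School district tax — $6,709.92 annually
Special assessment — $1,119.84 annually
Homeowner's insurance — $1,361.76 annually
Annual escrow total = $9,191.52
Per month = $9,191.52 ÷ 12 = $765.96

$765.96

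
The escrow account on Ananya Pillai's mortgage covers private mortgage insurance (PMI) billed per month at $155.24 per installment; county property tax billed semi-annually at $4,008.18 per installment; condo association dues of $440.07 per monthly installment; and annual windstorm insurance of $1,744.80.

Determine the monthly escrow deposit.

Private mortgage insurance (PMI) = $155.24 × 12 = $1,862.88 per year
County property tax = $4,008.18 × 2 = $8,016.36 per year
Condo association dues = $440.07 × 12 = $5,280.84 per year
Windstorm insurance = $1,744.80 per year
Total annual escrow = $16,904.88
Per month = $16,904.88 / 12 = $1,408.74

$1,408.74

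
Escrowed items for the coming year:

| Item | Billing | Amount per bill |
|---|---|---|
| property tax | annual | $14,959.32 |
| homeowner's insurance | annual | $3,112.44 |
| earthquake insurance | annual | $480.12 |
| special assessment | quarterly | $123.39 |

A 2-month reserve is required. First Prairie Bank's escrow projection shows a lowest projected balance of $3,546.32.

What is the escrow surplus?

Property tax — $14,959.32 annually
Homeowner's insurance — $3,112.44 annually
Earthquake insurance — $480.12 annually
Special assessment — $123.39 × 4 = $493.56 annually
Total annual escrow = $14,959.32 + $3,112.44 + $480.12 + $493.56 = $19,045.44
Monthly escrow = $19,045.44 ÷ 12 = $1,587.12
Required cushion = 2 × $1,587.12 = $3,174.24
Surplus = $3,546.32 − $3,174.24 = $372.08

$372.08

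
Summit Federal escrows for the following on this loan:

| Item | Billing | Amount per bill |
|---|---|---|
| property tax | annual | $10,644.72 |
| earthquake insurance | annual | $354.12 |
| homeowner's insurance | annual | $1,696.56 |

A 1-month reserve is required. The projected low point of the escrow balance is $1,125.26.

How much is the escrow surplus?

$67.31

Property tax: $10,644.72/yr
Earthquake insurance: $354.12/yr
Homeowner's insurance: $1,696.56/yr
Total per year = $10,644.72 + $354.12 + $1,696.56 = $12,695.40
Monthly = $12,695.40 / 12 = $1,057.95
Required cushion = 1 × $1,057.95 = $1,057.95
Excess over cushion: $1,125.26 − $1,057.95 = $67.31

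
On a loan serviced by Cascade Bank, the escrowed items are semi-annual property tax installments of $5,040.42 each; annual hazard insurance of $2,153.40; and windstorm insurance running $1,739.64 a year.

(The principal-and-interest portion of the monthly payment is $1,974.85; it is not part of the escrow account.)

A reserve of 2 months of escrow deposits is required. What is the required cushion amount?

$2,328.98

Property tax = $5,040.42 × 2 = $10,080.84/yr
Hazard insurance = $2,153.40/yr
Windstorm insurance = $1,739.64/yr
Yearly total = $10,080.84 + $2,153.40 + $1,739.64 = $13,973.88
Monthly = $13,973.88 ÷ 12 = $1,164.49
Reserve = 2 × $1,164.49 = $2,328.98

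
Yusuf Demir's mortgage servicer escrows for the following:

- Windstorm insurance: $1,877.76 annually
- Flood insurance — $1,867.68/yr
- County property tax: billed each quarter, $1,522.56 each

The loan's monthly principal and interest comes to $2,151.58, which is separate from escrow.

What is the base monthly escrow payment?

Windstorm insurance = $1,877.76
Flood insurance = $1,867.68
County property tax = $1,522.56 × 4 = $6,090.24
Total per year = $1,877.76 + $1,867.68 + $6,090.24 = $9,835.68
Per month = $9,835.68 / 12 = $819.64

$819.64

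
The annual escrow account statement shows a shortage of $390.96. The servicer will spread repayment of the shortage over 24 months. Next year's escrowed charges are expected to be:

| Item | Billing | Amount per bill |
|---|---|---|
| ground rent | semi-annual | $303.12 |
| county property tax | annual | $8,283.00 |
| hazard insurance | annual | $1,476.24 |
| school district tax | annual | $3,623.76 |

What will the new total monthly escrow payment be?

$1,182.06

Ground rent — $303.12 × 2 = $606.24 per year
County property tax — $8,283.00 per year
Hazard insurance — $1,476.24 per year
School district tax — $3,623.76 per year
Annual escrow total = $606.24 + $8,283.00 + $1,476.24 + $3,623.76 = $13,989.24
Monthly escrow = $13,989.24 / 12 = $1,165.77
Shortage per month = $390.96 ÷ 24 = $16.29
Adjusted monthly = $1,165.77 + $16.29 = $1,182.06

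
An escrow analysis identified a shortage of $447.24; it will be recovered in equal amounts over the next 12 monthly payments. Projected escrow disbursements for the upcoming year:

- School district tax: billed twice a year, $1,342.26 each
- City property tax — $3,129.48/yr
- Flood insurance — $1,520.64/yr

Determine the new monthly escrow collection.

School district tax: $1,342.26 × 2 = $2,684.52
City property tax: $3,129.48
Flood insurance: $1,520.64
Total per year = $2,684.52 + $3,129.48 + $1,520.64 = $7,334.64
Base monthly escrow = $7,334.64 / 12 = $611.22
Shortage spread = $447.24 / 12 = $37.27/mo
New monthly escrow = $611.22 + $37.27 = $648.49

$648.49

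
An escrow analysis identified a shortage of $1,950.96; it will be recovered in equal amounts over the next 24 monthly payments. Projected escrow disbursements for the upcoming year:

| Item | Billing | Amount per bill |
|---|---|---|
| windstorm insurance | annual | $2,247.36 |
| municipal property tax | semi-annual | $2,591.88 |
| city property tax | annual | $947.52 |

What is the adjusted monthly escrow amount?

$779.51

Windstorm insurance: $2,247.36
Municipal property tax: $2,591.88 × 2 = $5,183.76
City property tax: $947.52
Combined annual = $2,247.36 + $5,183.76 + $947.52 = $8,378.64
Per month = $8,378.64 / 12 = $698.22
Shortage per month = $1,950.96 ÷ 24 = $81.29
New monthly escrow = $698.22 + $81.29 = $779.51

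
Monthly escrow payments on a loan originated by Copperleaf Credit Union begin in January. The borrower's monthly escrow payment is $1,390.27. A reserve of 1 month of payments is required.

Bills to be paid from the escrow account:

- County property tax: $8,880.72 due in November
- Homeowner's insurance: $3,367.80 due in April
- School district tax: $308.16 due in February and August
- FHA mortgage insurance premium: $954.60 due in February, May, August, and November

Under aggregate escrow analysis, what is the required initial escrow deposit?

$2,780.54

Cushion = 1 × $1,390.27 = $1,390.27
Trial balance (start $0, +$1,390.27 each month, − disbursements):
  Jan: +$1,390.27 → $1,390.27
  Feb: +$1,390.27 − $1,262.76 → $1,517.78
  Mar: +$1,390.27 → $2,908.05
  Apr: +$1,390.27 − $3,367.80 → $930.52
  May: +$1,390.27 − $954.60 → $1,366.19
  Jun: +$1,390.27 → $2,756.46
  Jul: +$1,390.27 → $4,146.73
  Aug: +$1,390.27 − $1,262.76 → $4,274.24
  Sep: +$1,390.27 → $5,664.51
  Oct: +$1,390.27 → $7,054.78
  Nov: +$1,390.27 − $9,835.32 → -$1,390.27
  Dec: +$1,390.27 → $0.00
Lowest trial balance = -$1,390.27 (Nov)
Initial deposit = cushion − low point = $1,390.27 − (-$1,390.27) = $2,780.54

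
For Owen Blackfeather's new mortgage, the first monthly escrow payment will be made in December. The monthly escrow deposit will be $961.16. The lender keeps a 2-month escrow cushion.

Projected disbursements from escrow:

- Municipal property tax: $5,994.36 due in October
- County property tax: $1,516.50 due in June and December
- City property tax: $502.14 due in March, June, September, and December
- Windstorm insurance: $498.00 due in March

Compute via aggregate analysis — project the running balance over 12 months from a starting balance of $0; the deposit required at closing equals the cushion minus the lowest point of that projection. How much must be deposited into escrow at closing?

$2,979.80

Cushion = 2 × $961.16 = $1,922.32
Trial balance (start $0, +$961.16 each month, − disbursements):
  Dec: +$961.16 − $2,018.64 → -$1,057.48
  Jan: +$961.16 → -$96.32
  Feb: +$961.16 → $864.84
  Mar: +$961.16 − $1,000.14 → $825.86
  Apr: +$961.16 → $1,787.02
  May: +$961.16 → $2,748.18
  Jun: +$961.16 − $2,018.64 → $1,690.70
  Jul: +$961.16 → $2,651.86
  Aug: +$961.16 → $3,613.02
  Sep: +$961.16 − $502.14 → $4,072.04
  Oct: +$961.16 − $5,994.36 → -$961.16
  Nov: +$961.16 → $0.00
Lowest trial balance = -$1,057.48 (Dec)
Initial deposit = cushion − low point = $1,922.32 − (-$1,057.48) = $2,979.80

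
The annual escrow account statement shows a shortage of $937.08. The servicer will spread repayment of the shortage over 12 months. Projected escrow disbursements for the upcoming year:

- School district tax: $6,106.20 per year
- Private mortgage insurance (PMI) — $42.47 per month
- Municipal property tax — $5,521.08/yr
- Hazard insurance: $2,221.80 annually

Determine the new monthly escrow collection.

School district tax — $6,106.20/yr
Private mortgage insurance (PMI) — $42.47 × 12 = $509.64/yr
Municipal property tax — $5,521.08/yr
Hazard insurance — $2,221.80/yr
Total per year = $6,106.20 + $509.64 + $5,521.08 + $2,221.80 = $14,358.72
Monthly escrow = $14,358.72 / 12 = $1,196.56
Shortage spread = $937.08 / 12 = $78.09/mo
Adjusted monthly = $1,196.56 + $78.09 = $1,274.65

$1,274.65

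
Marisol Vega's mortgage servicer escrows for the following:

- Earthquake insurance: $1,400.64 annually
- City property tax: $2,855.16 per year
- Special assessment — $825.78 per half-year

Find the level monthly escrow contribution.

Earthquake insurance = $1,400.64 annually
City property tax = $2,855.16 annually
Special assessment = $825.78 × 2 = $1,651.56 annually
Total annual escrow = $1,400.64 + $2,855.16 + $1,651.56 = $5,907.36
Base monthly escrow = $5,907.36 ÷ 12 = $492.28

$492.28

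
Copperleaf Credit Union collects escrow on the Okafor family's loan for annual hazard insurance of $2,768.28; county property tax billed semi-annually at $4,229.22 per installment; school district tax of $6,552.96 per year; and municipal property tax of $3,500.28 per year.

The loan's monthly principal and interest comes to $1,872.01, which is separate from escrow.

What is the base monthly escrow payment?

$1,773.33

Hazard insurance — $2,768.28
County property tax — $4,229.22 × 2 = $8,458.44
School district tax — $6,552.96
Municipal property tax — $3,500.28
Yearly total = $21,279.96
Base monthly escrow = $21,279.96 ÷ 12 = $1,773.33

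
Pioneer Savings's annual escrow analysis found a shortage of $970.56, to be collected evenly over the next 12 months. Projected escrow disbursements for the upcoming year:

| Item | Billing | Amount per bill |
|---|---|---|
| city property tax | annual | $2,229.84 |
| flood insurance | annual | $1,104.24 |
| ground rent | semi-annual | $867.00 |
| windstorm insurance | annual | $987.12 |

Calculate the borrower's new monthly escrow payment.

$585.48

City property tax — $2,229.84 per year
Flood insurance — $1,104.24 per year
Ground rent — $867.00 × 2 = $1,734.00 per year
Windstorm insurance — $987.12 per year
Yearly total = $6,055.20
Monthly = $6,055.20 / 12 = $504.60
Shortage spread = $970.56 / 12 = $80.88/mo
New monthly escrow = $504.60 + $80.88 = $585.48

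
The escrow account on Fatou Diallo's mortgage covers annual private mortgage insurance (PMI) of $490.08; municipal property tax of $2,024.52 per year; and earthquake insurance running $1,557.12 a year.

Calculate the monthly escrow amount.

Private mortgage insurance (PMI): $490.08 annually
Municipal property tax: $2,024.52 annually
Earthquake insurance: $1,557.12 annually
Total per year = $490.08 + $2,024.52 + $1,557.12 = $4,071.72
Monthly = $4,071.72 ÷ 12 = $339.31

$339.31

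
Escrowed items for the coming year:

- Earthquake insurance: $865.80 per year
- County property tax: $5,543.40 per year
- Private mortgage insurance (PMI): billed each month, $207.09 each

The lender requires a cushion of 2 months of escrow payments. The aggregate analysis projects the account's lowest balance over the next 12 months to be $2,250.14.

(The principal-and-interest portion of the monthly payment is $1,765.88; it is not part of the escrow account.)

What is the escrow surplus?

Earthquake insurance — $865.80
County property tax — $5,543.40
Private mortgage insurance (PMI) — $207.09 × 12 = $2,485.08
Total annual escrow = $8,894.28
Base monthly escrow = $8,894.28 / 12 = $741.19
Required reserve = 2 × $741.19 = $1,482.38
Excess over cushion: $2,250.14 − $1,482.38 = $767.76

$767.76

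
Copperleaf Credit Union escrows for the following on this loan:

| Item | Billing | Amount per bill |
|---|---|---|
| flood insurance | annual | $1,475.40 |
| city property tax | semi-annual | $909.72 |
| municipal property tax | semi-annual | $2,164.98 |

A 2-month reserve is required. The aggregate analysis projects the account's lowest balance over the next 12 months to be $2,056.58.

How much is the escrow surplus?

Flood insurance: $1,475.40/yr
City property tax: $909.72 × 2 = $1,819.44/yr
Municipal property tax: $2,164.98 × 2 = $4,329.96/yr
Combined annual = $7,624.80
Base monthly escrow = $7,624.80 ÷ 12 = $635.40
Cushion = 2 × $635.40 = $1,270.80
Surplus = $2,056.58 − $1,270.80 = $785.78

$785.78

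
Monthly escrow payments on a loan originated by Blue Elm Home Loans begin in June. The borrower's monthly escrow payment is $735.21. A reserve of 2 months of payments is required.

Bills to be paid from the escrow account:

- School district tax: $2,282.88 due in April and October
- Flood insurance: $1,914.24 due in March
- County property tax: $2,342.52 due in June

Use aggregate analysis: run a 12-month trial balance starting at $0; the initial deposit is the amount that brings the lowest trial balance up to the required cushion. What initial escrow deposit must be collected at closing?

Cushion = 2 × $735.21 = $1,470.42
Trial balance (start $0, +$735.21 each month, − disbursements):
  Jun: +$735.21 − $2,342.52 → -$1,607.31
  Jul: +$735.21 → -$872.10
  Aug: +$735.21 → -$136.89
  Sep: +$735.21 → $598.32
  Oct: +$735.21 − $2,282.88 → -$949.35
  Nov: +$735.21 → -$214.14
  Dec: +$735.21 → $521.07
  Jan: +$735.21 → $1,256.28
  Feb: +$735.21 → $1,991.49
  Mar: +$735.21 − $1,914.24 → $812.46
  Apr: +$735.21 − $2,282.88 → -$735.21
  May: +$735.21 → $0.00
Lowest trial balance = -$1,607.31 (Jun)
Initial deposit = cushion − low point = $1,470.42 − (-$1,607.31) = $3,077.73

$3,077.73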